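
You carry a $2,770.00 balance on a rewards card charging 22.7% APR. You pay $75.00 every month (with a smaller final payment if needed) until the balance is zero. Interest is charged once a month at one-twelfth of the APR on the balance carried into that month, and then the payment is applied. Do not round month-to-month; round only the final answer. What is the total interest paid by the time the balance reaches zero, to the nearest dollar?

Monthly rate r = 22.7%/12 = 1.89167% = 0.0189167.
Payoff takes n = ⌈−ln(1 − rB₀/P)/ln(1+r)⌉ = ⌈64.008⌉ = 65 payments; the last is $0.58.
Total paid = 64·$75.00 + $0.58 = $4,800.58.
Total interest = total paid − principal = $4,800.58 − $2,770.00 = $2,030.58.

$2,031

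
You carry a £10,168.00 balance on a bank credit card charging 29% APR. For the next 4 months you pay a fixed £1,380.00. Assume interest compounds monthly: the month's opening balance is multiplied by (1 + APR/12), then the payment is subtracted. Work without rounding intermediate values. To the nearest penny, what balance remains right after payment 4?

Monthly rate r = 29%/12 = 2.41667% = 0.0241667.
Each month: B ← B·(1+r) − £1,380.00.
Month 1: interest £245.73; balance after payment £9,033.73.
Month 2: interest £218.32; balance after payment £7,872.04.
Month 3: interest £190.24; balance after payment £6,682.28.
Month 4: interest £161.49; balance after payment £5,463.77.

£5,463.77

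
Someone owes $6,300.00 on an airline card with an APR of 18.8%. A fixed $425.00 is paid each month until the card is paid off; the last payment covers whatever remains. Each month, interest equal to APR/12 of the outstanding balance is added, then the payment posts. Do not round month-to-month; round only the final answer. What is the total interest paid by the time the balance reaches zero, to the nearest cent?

$925.09

Monthly rate r = 18.8%/12 = 1.56667% = 0.0156667.
Payoff takes n = ⌈−ln(1 − rB₀/P)/ln(1+r)⌉ = ⌈17.000⌉ = 18 payments; the last is $0.09.
Total paid = 17·$425.00 + $0.09 = $7,225.09.
Total interest = total paid − principal = $7,225.09 − $6,300.00 = $925.09.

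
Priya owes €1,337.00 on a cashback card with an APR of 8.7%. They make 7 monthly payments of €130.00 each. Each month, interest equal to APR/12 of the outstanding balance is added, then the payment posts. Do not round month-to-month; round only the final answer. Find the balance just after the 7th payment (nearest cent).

€476.31

Monthly rate r = 8.7%/12 = 0.725% = 0.00725.
Each month: B ← B·(1+r) − €130.00.
Month 1: interest €9.69; balance after payment €1,216.69.
Month 2: interest €8.82; balance after payment €1,095.51.
Month 3: interest €7.94; balance after payment €973.46.
Month 4: interest €7.06; balance after payment €850.51.
Month 5: interest €6.17; balance after payment €726.68.
Month 6: interest €5.27; balance after payment €601.95.
Month 7: interest €4.36; balance after payment €476.31.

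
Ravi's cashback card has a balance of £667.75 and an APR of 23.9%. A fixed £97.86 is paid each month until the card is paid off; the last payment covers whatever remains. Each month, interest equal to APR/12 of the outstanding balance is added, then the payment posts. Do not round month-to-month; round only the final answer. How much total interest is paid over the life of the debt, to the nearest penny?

£57.31

Monthly rate r = 23.9%/12 = 1.99167% = 0.0199167.
Payoff takes n = ⌈−ln(1 − rB₀/P)/ln(1+r)⌉ = ⌈7.407⌉ = 8 payments; the last is £40.04.
Total paid = 7·£97.86 + £40.04 = £725.06.
Total interest = total paid − principal = £725.06 − £667.75 = £57.31.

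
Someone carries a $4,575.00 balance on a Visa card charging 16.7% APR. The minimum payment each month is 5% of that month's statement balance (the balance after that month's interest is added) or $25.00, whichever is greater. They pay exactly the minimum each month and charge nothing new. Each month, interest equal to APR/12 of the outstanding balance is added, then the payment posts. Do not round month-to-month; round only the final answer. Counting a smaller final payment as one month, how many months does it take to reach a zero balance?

83 months

Monthly rate r = 16.7%/12 = 1.39167% = 0.0139167.
While 5% of the post-interest balance exceeds $25.00, each month B ← (B·(1+r))·(1 − 0.05), i.e. B shrinks by the factor (1+r)·0.95 = 0.96322.
This holds for months 1–60. Entering month 61 the balance is $483.00; 5% of the post-interest balance is now below $25.00, so the flat $25.00 minimum applies from here.
From month 61 a fixed $25.00 at rate r clears $483.00 in 23 more payments. Total: 60 + 23 = 83 months.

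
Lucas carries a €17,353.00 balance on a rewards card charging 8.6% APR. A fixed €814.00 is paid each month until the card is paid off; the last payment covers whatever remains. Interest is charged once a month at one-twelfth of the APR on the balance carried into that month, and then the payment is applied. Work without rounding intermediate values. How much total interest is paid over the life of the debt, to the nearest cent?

€1,546.15

Monthly rate r = 8.6%/12 = 0.716667% = 0.00716667.
Payoff takes n = ⌈−ln(1 − rB₀/P)/ln(1+r)⌉ = ⌈23.217⌉ = 24 payments; the last is €177.15.
Total paid = 23·€814.00 + €177.15 = €18,899.15.
Total interest = total paid − principal = €18,899.15 − €17,353.00 = €1,546.15.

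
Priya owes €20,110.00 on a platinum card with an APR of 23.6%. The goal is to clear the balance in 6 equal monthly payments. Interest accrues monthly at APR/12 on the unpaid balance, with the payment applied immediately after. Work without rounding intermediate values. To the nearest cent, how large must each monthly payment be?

Monthly rate r = 23.6%/12 = 1.96667% = 0.0196667.
Level-payment amortization: P = B₀·r / (1 − (1+r)^(−n)) = 20110.00·0.0196667 / (1 − 1.01967^(−6)).
Denominator 1 − (1+r)^(−6) = 0.110285504.
P = 395.497 / 0.110285504 ≈ 3586.12.

€3,586.12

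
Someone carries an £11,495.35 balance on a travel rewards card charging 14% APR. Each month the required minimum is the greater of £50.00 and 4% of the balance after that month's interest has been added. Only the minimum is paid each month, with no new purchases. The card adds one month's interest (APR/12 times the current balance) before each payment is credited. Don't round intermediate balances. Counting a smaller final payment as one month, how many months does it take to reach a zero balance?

106 months

Monthly rate r = 14%/12 = 1.16667% = 0.0116667.
While 4% of the post-interest balance exceeds £50.00, each month B ← (B·(1+r))·(1 − 0.04), i.e. B shrinks by the factor (1+r)·0.96 = 0.9712.
This holds for months 1–77. Entering month 78 the balance is £1,211.41; 4% of the post-interest balance is now below £50.00, so the flat £50.00 minimum applies from here.
From month 78 a fixed £50.00 at rate r clears £1,211.41 in 29 more payments. Total: 77 + 29 = 106 months.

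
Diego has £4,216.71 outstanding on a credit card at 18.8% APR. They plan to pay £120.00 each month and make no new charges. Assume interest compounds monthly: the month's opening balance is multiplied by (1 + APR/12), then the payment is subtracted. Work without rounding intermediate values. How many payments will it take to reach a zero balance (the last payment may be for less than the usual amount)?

Monthly rate r = 18.8%/12 = 1.56667% = 0.0156667.
Recurrence: B ← B·(1+r) − £120.00.
Month 1: interest £66.06; balance after payment £4,162.77.
Month 2: interest £65.22; balance after payment £4,107.99.
Closed form: n = −ln(1 − rB₀/P)/ln(1+r) = −ln(0.44949)/ln(1.01567) ≈ 51.440, so the balance reaches zero during payment 52.

52 payments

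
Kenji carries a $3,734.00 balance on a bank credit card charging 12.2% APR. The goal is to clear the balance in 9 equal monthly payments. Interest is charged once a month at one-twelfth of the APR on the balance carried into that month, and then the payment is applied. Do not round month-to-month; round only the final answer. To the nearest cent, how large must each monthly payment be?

Monthly rate r = 12.2%/12 = 1.01667% = 0.0101667.
Level-payment amortization: P = B₀·r / (1 − (1+r)^(−n)) = 3734.00·0.0101667 / (1 − 1.01017^(−9)).
Denominator 1 − (1+r)^(−9) = 0.0870169865.
P = 37.9623 / 0.0870169865 ≈ 436.26.

$436.26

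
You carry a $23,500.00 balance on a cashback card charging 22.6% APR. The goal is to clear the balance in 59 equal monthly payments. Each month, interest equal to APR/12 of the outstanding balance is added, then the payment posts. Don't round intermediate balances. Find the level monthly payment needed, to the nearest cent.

Monthly rate r = 22.6%/12 = 1.88333% = 0.0188333.
Level-payment amortization: P = B₀·r / (1 − (1+r)^(−n)) = 23500.00·0.0188333 / (1 − 1.01883^(−59)).
Denominator 1 − (1+r)^(−59) = 0.667405992.
P = 442.583 / 0.667405992 ≈ 663.14.

$663.14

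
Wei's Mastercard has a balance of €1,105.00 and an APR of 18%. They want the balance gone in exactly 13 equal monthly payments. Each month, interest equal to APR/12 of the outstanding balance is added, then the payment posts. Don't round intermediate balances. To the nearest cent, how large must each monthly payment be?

€94.19

Monthly rate r = 18%/12 = 1.5% = 0.015.
Level-payment amortization: P = B₀·r / (1 − (1+r)^(−n)) = 1105.00·0.015 / (1 − 1.015^(−13)).
Denominator 1 − (1+r)^(−13) = 0.175972983.
P = 16.575 / 0.175972983 ≈ 94.19.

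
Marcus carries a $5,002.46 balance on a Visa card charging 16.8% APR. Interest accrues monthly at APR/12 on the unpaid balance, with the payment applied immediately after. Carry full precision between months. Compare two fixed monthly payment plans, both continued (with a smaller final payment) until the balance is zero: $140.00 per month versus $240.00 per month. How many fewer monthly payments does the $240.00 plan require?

Monthly rate r = 16.8%/12 = 1.4% = 0.014.
At $140.00/mo: n = ⌈−ln(1 − rB₀/P)/ln(1+r)⌉ = 50 payments (last $124.93); total interest = total paid − $5,002.46 = $1,982.47.
At $240.00/mo: 25 payments (last $196.58); total interest $954.12.
Payments saved = 50 − 25 = 25.

25 fewer payments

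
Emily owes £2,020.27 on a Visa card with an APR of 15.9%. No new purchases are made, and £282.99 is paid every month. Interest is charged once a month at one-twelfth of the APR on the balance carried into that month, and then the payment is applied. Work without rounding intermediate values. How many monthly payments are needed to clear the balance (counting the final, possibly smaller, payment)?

Monthly rate r = 15.9%/12 = 1.325% = 0.01325.
Recurrence: B ← B·(1+r) − £282.99.
Month 1: interest £26.77; balance after payment £1,764.05.
Month 2: interest £23.37; balance after payment £1,504.43.
Closed form: n = −ln(1 − rB₀/P)/ln(1+r) = −ln(0.90541)/ln(1.01325) ≈ 7.549, so the balance reaches zero during payment 8.

8 payments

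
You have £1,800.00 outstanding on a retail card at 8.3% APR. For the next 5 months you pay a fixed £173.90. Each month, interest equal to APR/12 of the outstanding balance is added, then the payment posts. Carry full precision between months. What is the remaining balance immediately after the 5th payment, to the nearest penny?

Monthly rate r = 8.3%/12 = 0.691667% = 0.00691667.
Each month: B ← B·(1+r) − £173.90.
Month 1: interest £12.45; balance after payment £1,638.55.
Month 2: interest £11.33; balance after payment £1,475.98.
Month 3: interest £10.21; balance after payment £1,312.29.
Month 4: interest £9.08; balance after payment £1,147.47.
Month 5: interest £7.94; balance after payment £981.51.

£981.51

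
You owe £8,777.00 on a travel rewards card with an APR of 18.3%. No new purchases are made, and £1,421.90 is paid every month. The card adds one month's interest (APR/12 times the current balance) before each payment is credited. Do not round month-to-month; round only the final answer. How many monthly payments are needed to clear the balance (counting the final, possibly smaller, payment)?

7 months

Monthly rate r = 18.3%/12 = 1.525% = 0.01525.
Recurrence: B ← B·(1+r) − £1,421.90.
Month 1: interest £133.85; balance after payment £7,488.95.
Month 2: interest £114.21; balance after payment £6,181.26.
Closed form: n = −ln(1 − rB₀/P)/ln(1+r) = −ln(0.90587)/ln(1.01525) ≈ 6.532, so the balance reaches zero during payment 7.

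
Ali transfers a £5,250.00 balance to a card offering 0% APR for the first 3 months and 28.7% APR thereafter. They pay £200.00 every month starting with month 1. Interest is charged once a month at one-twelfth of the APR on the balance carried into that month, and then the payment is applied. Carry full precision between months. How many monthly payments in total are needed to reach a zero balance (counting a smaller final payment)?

38 months

Promo months 1–3 at r₀ = 0%/12 = 0; months 4+ at r₁ = 28.7%/12 = 0.0239167.
After month 3 (no interest yet): B = £5,250.00 − 3·£200.00 = £4,650.00.
Then at r₁ with £200.00/mo: n₂ = −ln(1 − r₁·B/P)/ln(1+r₁) ≈ 34.36 → 35 more payments.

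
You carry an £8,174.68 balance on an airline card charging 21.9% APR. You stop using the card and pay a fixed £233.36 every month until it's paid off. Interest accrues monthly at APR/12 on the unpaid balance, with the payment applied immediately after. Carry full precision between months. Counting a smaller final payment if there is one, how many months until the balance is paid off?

57 payments

Monthly rate r = 21.9%/12 = 1.825% = 0.01825.
Recurrence: B ← B·(1+r) − £233.36.
Month 1: interest £149.19; balance after payment £8,090.51.
Month 2: interest £147.65; balance after payment £8,004.80.
Closed form: n = −ln(1 − rB₀/P)/ln(1+r) = −ln(0.3607)/ln(1.01825) ≈ 56.383, so the balance reaches zero during payment 57.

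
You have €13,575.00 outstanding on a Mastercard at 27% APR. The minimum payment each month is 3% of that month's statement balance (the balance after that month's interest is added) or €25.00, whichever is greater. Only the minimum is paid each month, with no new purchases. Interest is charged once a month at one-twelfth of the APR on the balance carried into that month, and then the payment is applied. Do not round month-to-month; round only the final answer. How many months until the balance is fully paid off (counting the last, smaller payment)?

403 months

Monthly rate r = 27%/12 = 2.25% = 0.0225.
While 3% of the post-interest balance exceeds €25.00, each month B ← (B·(1+r))·(1 − 0.03), i.e. B shrinks by the factor (1+r)·0.97 = 0.99182.
This holds for months 1–343. Entering month 344 the balance is €812.76; 3% of the post-interest balance is now below €25.00, so the flat €25.00 minimum applies from here.
From month 344 a fixed €25.00 at rate r clears €812.76 in 60 more payments. Total: 343 + 60 = 403 months.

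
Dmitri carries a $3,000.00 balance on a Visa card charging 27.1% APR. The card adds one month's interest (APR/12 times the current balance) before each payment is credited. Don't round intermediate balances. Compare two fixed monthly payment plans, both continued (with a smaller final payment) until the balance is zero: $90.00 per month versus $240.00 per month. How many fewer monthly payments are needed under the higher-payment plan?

48 fewer payments

Monthly rate r = 27.1%/12 = 2.25833% = 0.0225833.
At $90.00/mo: n = ⌈−ln(1 − rB₀/P)/ln(1+r)⌉ = 63 payments (last $52.14); total interest = total paid − $3,000.00 = $2,632.14.
At $240.00/mo: 15 payments (last $204.98); total interest $564.98.
Payments saved = 63 − 15 = 48.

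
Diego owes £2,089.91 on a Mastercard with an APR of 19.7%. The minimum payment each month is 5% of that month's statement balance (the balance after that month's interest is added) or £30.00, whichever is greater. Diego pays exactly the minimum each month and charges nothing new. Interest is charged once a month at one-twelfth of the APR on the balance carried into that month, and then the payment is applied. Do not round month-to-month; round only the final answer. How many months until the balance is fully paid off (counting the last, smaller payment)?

Monthly rate r = 19.7%/12 = 1.64167% = 0.0164167.
While 5% of the post-interest balance exceeds £30.00, each month B ← (B·(1+r))·(1 − 0.05), i.e. B shrinks by the factor (1+r)·0.95 = 0.9656.
This holds for months 1–37. Entering month 38 the balance is £572.21; 5% of the post-interest balance is now below £30.00, so the flat £30.00 minimum applies from here.
From month 38 a fixed £30.00 at rate r clears £572.21 in 24 more payments. Total: 37 + 24 = 61 months.

61 months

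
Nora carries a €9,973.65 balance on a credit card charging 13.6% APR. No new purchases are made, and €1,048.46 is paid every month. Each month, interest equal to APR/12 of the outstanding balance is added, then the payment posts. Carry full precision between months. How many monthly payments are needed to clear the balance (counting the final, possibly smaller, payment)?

Monthly rate r = 13.6%/12 = 1.13333% = 0.0113333.
Recurrence: B ← B·(1+r) − €1,048.46.
Month 1: interest €113.03; balance after payment €9,038.22.
Month 2: interest €102.43; balance after payment €8,092.20.
Closed form: n = −ln(1 − rB₀/P)/ln(1+r) = −ln(0.89219)/ln(1.01133) ≈ 10.122, so the balance reaches zero during payment 11.

11 months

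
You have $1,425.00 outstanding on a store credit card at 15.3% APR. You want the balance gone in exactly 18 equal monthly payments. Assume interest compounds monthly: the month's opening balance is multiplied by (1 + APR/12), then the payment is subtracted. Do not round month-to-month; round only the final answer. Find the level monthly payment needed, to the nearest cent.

Monthly rate r = 15.3%/12 = 1.275% = 0.01275.
Level-payment amortization: P = B₀·r / (1 − (1+r)^(−n)) = 1425.00·0.01275 / (1 − 1.01275^(−18)).
Denominator 1 − (1+r)^(−18) = 0.203914953.
P = 18.1688 / 0.203914953 ≈ 89.10.

$89.10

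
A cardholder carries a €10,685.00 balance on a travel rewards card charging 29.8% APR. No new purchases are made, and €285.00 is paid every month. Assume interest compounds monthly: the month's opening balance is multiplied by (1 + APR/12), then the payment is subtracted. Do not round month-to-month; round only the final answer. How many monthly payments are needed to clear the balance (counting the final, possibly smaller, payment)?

Monthly rate r = 29.8%/12 = 2.48333% = 0.0248333.
Recurrence: B ← B·(1+r) − €285.00.
Month 1: interest €265.34; balance after payment €10,665.34.
Month 2: interest €264.86; balance after payment €10,645.20.
Closed form: n = −ln(1 − rB₀/P)/ln(1+r) = −ln(0.068968)/ln(1.02483) ≈ 109.014, so the balance reaches zero during payment 110.

110 months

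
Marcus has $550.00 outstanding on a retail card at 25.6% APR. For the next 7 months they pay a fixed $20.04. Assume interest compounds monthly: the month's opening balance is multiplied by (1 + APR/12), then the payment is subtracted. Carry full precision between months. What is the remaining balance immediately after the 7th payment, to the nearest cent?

Monthly rate r = 25.6%/12 = 2.13333% = 0.0213333.
Each month: B ← B·(1+r) − $20.04.
Month 1: interest $11.73; balance after payment $541.69.
Month 2: interest $11.56; balance after payment $533.21.
Month 3: interest $11.38; balance after payment $524.54.
Month 4: interest $11.19; balance after payment $515.69.
Month 5: interest $11.00; balance after payment $506.66.
Month 6: interest $10.81; balance after payment $497.43.
Month 7: interest $10.61; balance after payment $488.00.

$488.00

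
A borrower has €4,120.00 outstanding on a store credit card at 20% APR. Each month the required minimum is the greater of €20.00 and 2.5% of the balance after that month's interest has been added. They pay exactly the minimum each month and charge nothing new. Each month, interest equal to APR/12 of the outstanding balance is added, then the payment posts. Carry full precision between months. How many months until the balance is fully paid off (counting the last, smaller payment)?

253 months

Monthly rate r = 20%/12 = 1.66667% = 0.0166667.
While 2.5% of the post-interest balance exceeds €20.00, each month B ← (B·(1+r))·(1 − 0.025), i.e. B shrinks by the factor (1+r)·0.975 = 0.99125.
This holds for months 1–189. Entering month 190 the balance is €782.57; 2.5% of the post-interest balance is now below €20.00, so the flat €20.00 minimum applies from here.
From month 190 a fixed €20.00 at rate r clears €782.57 in 64 more payments. Total: 189 + 64 = 253 months.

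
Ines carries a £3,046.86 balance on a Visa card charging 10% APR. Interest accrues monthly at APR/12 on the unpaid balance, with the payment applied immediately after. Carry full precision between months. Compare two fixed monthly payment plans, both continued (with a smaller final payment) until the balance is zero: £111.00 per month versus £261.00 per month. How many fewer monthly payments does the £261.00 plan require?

Monthly rate r = 10%/12 = 0.833333% = 0.00833333.
At £111.00/mo: n = ⌈−ln(1 − rB₀/P)/ln(1+r)⌉ = 32 payments (last £33.15); total interest = total paid − £3,046.86 = £427.29.
At £261.00/mo: 13 payments (last £87.01); total interest £172.15.
Payments saved = 32 − 13 = 19.

19 fewer payments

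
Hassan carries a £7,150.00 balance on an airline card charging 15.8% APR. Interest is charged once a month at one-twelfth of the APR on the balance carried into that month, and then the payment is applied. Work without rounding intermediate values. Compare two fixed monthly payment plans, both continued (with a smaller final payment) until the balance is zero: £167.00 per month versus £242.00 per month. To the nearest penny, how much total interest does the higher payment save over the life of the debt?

Monthly rate r = 15.8%/12 = 1.31667% = 0.0131667.
At £167.00/mo: n = ⌈−ln(1 − rB₀/P)/ln(1+r)⌉ = 64 payments (last £69.08); total interest = total paid − £7,150.00 = £3,440.08.
At £242.00/mo: 38 payments (last £161.23); total interest £1,965.23.
Interest saved = £3,440.08 − £1,965.23 = £1,474.85.

£1,474.85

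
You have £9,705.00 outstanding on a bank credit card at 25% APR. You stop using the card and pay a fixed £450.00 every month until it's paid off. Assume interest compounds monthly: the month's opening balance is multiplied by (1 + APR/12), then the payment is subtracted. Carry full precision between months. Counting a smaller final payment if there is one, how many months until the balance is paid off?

29 months

Monthly rate r = 25%/12 = 2.08333% = 0.0208333.
Recurrence: B ← B·(1+r) − £450.00.
Month 1: interest £202.19; balance after payment £9,457.19.
Month 2: interest £197.02; balance after payment £9,204.21.
Closed form: n = −ln(1 − rB₀/P)/ln(1+r) = −ln(0.55069)/ln(1.02083) ≈ 28.933, so the balance reaches zero during payment 29.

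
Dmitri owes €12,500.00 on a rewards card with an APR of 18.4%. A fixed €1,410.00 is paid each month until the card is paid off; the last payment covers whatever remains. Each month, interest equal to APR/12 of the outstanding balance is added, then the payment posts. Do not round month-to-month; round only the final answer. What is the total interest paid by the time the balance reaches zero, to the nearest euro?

€1,041

Monthly rate r = 18.4%/12 = 1.53333% = 0.0153333.
Payoff takes n = ⌈−ln(1 − rB₀/P)/ln(1+r)⌉ = ⌈9.602⌉ = 10 payments; the last is €850.70.
Total paid = 9·€1,410.00 + €850.70 = €13,540.70.
Total interest = total paid − principal = €13,540.70 − €12,500.00 = €1,040.70.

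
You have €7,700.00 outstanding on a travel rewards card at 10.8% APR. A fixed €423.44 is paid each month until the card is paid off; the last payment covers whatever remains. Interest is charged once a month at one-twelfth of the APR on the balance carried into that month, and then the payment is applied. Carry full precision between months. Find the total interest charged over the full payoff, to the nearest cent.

Monthly rate r = 10.8%/12 = 0.9% = 0.009.
Payoff takes n = ⌈−ln(1 − rB₀/P)/ln(1+r)⌉ = ⌈19.947⌉ = 20 payments; the last is €401.07.
Total paid = 19·€423.44 + €401.07 = €8,446.43.
Total interest = total paid − principal = €8,446.43 − €7,700.00 = €746.43.

€746.43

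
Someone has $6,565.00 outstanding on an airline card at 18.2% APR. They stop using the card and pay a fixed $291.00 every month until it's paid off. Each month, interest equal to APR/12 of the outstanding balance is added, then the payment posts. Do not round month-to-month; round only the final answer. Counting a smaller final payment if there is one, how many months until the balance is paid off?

28 months

Monthly rate r = 18.2%/12 = 1.51667% = 0.0151667.
Recurrence: B ← B·(1+r) − $291.00.
Month 1: interest $99.57; balance after payment $6,373.57.
Month 2: interest $96.67; balance after payment $6,179.23.
Closed form: n = −ln(1 − rB₀/P)/ln(1+r) = −ln(0.65784)/ln(1.01517) ≈ 27.822, so the balance reaches zero during payment 28.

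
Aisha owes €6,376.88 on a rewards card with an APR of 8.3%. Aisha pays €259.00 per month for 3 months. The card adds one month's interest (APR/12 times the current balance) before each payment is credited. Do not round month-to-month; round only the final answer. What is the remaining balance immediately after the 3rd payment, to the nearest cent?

Monthly rate r = 8.3%/12 = 0.691667% = 0.00691667.
Each month: B ← B·(1+r) − €259.00.
Month 1: interest €44.11; balance after payment €6,161.99.
Month 2: interest €42.62; balance after payment €5,945.61.
Month 3: interest €41.12; balance after payment €5,727.73.

€5,727.73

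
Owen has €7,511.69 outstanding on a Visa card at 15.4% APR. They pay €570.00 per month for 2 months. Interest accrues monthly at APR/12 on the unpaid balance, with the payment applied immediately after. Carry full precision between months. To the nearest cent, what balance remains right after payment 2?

Monthly rate r = 15.4%/12 = 1.28333% = 0.0128333.
Each month: B ← B·(1+r) − €570.00.
Month 1: interest €96.40; balance after payment €7,038.09.
Month 2: interest €90.32; balance after payment €6,558.41.

€6,558.41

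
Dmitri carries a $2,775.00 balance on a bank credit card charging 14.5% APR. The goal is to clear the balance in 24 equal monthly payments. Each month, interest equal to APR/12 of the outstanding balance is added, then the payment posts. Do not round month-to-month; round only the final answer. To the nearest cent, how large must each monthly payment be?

$133.89

Monthly rate r = 14.5%/12 = 1.20833% = 0.0120833.
Level-payment amortization: P = B₀·r / (1 − (1+r)^(−n)) = 2775.00·0.0120833 / (1 − 1.01208^(−24)).
Denominator 1 − (1+r)^(−24) = 0.250434748.
P = 33.5312 / 0.250434748 ≈ 133.89.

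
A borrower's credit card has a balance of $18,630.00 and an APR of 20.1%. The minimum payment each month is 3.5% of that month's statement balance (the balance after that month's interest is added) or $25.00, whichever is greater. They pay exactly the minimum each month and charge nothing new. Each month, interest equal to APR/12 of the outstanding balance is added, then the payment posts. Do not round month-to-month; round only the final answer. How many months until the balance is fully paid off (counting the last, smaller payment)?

Monthly rate r = 20.1%/12 = 1.675% = 0.01675.
While 3.5% of the post-interest balance exceeds $25.00, each month B ← (B·(1+r))·(1 − 0.035), i.e. B shrinks by the factor (1+r)·0.965 = 0.98116.
This holds for months 1–173. Entering month 174 the balance is $694.21; 3.5% of the post-interest balance is now below $25.00, so the flat $25.00 minimum applies from here.
From month 174 a fixed $25.00 at rate r clears $694.21 in 38 more payments. Total: 173 + 38 = 211 months.

211 months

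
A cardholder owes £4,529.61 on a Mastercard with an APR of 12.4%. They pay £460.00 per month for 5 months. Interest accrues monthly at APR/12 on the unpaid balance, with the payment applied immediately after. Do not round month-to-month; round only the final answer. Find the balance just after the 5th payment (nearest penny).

Monthly rate r = 12.4%/12 = 1.03333% = 0.0103333.
Each month: B ← B·(1+r) − £460.00.
Month 1: interest £46.81; balance after payment £4,116.42.
Month 2: interest £42.54; balance after payment £3,698.95.
Month 3: interest £38.22; balance after payment £3,277.17.
Month 4: interest £33.86; balance after payment £2,851.04.
Month 5: interest £29.46; balance after payment £2,420.50.

£2,420.50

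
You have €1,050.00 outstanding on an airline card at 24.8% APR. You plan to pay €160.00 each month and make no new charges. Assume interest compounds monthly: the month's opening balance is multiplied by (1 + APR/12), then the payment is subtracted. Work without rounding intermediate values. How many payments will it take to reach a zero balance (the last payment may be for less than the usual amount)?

8 months

Monthly rate r = 24.8%/12 = 2.06667% = 0.0206667.
Recurrence: B ← B·(1+r) − €160.00.
Month 1: interest €21.70; balance after payment €911.70.
Month 2: interest €18.84; balance after payment €770.54.
Closed form: n = −ln(1 − rB₀/P)/ln(1+r) = −ln(0.86438)/ln(1.02067) ≈ 7.125, so the balance reaches zero during payment 8.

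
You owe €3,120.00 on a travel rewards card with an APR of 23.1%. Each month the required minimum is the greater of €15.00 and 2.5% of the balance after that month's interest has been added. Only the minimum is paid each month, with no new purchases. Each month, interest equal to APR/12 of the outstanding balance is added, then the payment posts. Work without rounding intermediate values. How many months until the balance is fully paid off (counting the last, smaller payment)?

341 months

Monthly rate r = 23.1%/12 = 1.925% = 0.01925.
While 2.5% of the post-interest balance exceeds €15.00, each month B ← (B·(1+r))·(1 − 0.025), i.e. B shrinks by the factor (1+r)·0.975 = 0.99377.
This holds for months 1–267. Entering month 268 the balance is €587.95; 2.5% of the post-interest balance is now below €15.00, so the flat €15.00 minimum applies from here.
From month 268 a fixed €15.00 at rate r clears €587.95 in 74 more payments. Total: 267 + 74 = 341 months.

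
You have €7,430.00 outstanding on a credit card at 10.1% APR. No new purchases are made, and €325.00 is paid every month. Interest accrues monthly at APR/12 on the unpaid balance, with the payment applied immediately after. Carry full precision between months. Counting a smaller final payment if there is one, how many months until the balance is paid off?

Monthly rate r = 10.1%/12 = 0.841667% = 0.00841667.
Recurrence: B ← B·(1+r) − €325.00.
Month 1: interest €62.54; balance after payment €7,167.54.
Month 2: interest €60.33; balance after payment €6,902.86.
Closed form: n = −ln(1 − rB₀/P)/ln(1+r) = −ln(0.80758)/ln(1.00842) ≈ 25.498, so the balance reaches zero during payment 26.

26 payments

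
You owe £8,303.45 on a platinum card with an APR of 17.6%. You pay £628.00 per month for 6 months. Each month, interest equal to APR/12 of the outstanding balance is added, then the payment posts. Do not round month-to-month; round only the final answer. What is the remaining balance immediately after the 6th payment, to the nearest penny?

£5,152.58

Monthly rate r = 17.6%/12 = 1.46667% = 0.0146667.
Each month: B ← B·(1+r) − £628.00.
Month 1: interest £121.78; balance after payment £7,797.23.
Month 2: interest £114.36; balance after payment £7,283.59.
Month 3: interest £106.83; balance after payment £6,762.42.
Month 4: interest £99.18; balance after payment £6,233.60.
Month 5: interest £91.43; balance after payment £5,697.03.
Month 6: interest £83.56; balance after payment £5,152.58.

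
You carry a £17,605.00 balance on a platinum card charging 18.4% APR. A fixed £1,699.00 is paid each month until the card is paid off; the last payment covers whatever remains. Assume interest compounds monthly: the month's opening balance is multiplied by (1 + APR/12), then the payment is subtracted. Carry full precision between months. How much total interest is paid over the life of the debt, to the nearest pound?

£1,717

Monthly rate r = 18.4%/12 = 1.53333% = 0.0153333.
Payoff takes n = ⌈−ln(1 − rB₀/P)/ln(1+r)⌉ = ⌈11.371⌉ = 12 payments; the last is £632.58.
Total paid = 11·£1,699.00 + £632.58 = £19,321.58.
Total interest = total paid − principal = £19,321.58 − £17,605.00 = £1,716.58.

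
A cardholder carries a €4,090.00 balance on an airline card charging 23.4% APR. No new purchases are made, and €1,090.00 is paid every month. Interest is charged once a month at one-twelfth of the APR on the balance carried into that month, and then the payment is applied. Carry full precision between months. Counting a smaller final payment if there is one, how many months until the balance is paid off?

4 payments

Monthly rate r = 23.4%/12 = 1.95% = 0.0195.
Recurrence: B ← B·(1+r) − €1,090.00.
Month 1: interest €79.75; balance after payment €3,079.76.
Month 2: interest €60.06; balance after payment €2,049.81.
Month 3: interest €39.97; balance after payment €999.78.
Month 4: interest €19.50; balance after payment €0.00.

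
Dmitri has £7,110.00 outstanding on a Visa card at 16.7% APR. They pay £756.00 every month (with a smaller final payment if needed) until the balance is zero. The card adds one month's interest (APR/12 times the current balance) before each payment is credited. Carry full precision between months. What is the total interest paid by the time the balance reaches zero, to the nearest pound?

Monthly rate r = 16.7%/12 = 1.39167% = 0.0139167.
Payoff takes n = ⌈−ln(1 − rB₀/P)/ln(1+r)⌉ = ⌈10.150⌉ = 11 payments; the last is £113.91.
Total paid = 10·£756.00 + £113.91 = £7,673.91.
Total interest = total paid − principal = £7,673.91 − £7,110.00 = £563.91.

£564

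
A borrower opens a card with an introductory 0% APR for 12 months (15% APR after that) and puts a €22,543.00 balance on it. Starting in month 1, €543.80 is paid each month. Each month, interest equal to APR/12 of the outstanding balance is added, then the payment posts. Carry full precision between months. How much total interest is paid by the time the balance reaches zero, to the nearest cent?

€4,082.36

Promo months 1–12 at r₀ = 0%/12 = 0; months 13+ at r₁ = 15%/12 = 0.0125.
After month 12 (no interest yet): B = €22,543.00 − 12·€543.80 = €16,017.40.
Then at r₁ with €543.80/mo: n₂ = −ln(1 − r₁·B/P)/ln(1+r₁) ≈ 36.96 → 37 more payments.
Total paid = 48·€543.80 + €522.96 = €26,625.36; interest = €26,625.36 − €22,543.00 = €4,082.36.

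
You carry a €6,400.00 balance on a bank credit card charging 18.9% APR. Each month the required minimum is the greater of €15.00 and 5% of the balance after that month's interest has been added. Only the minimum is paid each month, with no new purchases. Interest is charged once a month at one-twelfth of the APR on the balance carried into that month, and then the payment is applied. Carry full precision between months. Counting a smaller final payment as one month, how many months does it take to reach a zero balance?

110 months

Monthly rate r = 18.9%/12 = 1.575% = 0.01575.
While 5% of the post-interest balance exceeds €15.00, each month B ← (B·(1+r))·(1 − 0.05), i.e. B shrinks by the factor (1+r)·0.95 = 0.96496.
This holds for months 1–87. Entering month 88 the balance is €287.47; 5% of the post-interest balance is now below €15.00, so the flat €15.00 minimum applies from here.
From month 88 a fixed €15.00 at rate r clears €287.47 in 23 more payments. Total: 87 + 23 = 110 months.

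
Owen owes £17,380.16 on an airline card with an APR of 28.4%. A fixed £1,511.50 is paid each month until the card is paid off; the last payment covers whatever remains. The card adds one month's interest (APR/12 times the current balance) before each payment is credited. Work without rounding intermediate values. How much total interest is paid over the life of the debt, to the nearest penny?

£3,149.61

Monthly rate r = 28.4%/12 = 2.36667% = 0.0236667.
Payoff takes n = ⌈−ln(1 − rB₀/P)/ln(1+r)⌉ = ⌈13.580⌉ = 14 payments; the last is £880.27.
Total paid = 13·£1,511.50 + £880.27 = £20,529.77.
Total interest = total paid − principal = £20,529.77 − £17,380.16 = £3,149.61.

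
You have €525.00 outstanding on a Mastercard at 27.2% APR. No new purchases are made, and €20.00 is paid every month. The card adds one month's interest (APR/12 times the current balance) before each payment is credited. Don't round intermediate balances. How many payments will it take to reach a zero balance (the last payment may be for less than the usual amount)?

Monthly rate r = 27.2%/12 = 2.26667% = 0.0226667.
Recurrence: B ← B·(1+r) − €20.00.
Month 1: interest €11.90; balance after payment €516.90.
Month 2: interest €11.72; balance after payment €508.62.
Closed form: n = −ln(1 − rB₀/P)/ln(1+r) = −ln(0.405)/ln(1.02267) ≈ 40.327, so the balance reaches zero during payment 41.

41 months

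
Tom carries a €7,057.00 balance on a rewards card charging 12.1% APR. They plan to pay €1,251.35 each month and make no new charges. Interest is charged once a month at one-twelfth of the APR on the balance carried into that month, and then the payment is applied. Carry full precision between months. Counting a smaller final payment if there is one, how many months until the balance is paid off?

6 payments

Monthly rate r = 12.1%/12 = 1.00833% = 0.0100833.
Recurrence: B ← B·(1+r) − €1,251.35.
Month 1: interest €71.16; balance after payment €5,876.81.
Month 2: interest €59.26; balance after payment €4,684.72.
Month 3: interest €47.24; balance after payment €3,480.60.
Month 4: interest €35.10; balance after payment €2,264.35.
Month 5: interest €22.83; balance after payment €1,035.83.
Month 6: interest €10.44; balance after payment €0.00.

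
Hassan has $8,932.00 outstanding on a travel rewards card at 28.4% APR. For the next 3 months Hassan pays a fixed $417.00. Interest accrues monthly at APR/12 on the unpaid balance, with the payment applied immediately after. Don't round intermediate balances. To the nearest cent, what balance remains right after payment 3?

$8,300.46

Monthly rate r = 28.4%/12 = 2.36667% = 0.0236667.
Each month: B ← B·(1+r) − $417.00.
Month 1: interest $211.39; balance after payment $8,726.39.
Month 2: interest $206.52; balance after payment $8,515.92.
Month 3: interest $201.54; balance after payment $8,300.46.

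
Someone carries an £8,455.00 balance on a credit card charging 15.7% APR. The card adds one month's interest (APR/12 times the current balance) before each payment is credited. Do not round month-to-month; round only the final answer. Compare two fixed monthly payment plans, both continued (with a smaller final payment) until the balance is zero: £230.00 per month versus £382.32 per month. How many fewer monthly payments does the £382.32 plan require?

24 fewer payments

Monthly rate r = 15.7%/12 = 1.30833% = 0.0130833.
At £230.00/mo: n = ⌈−ln(1 − rB₀/P)/ln(1+r)⌉ = 51 payments (last £103.70); total interest = total paid − £8,455.00 = £3,148.70.
At £382.32/mo: 27 payments (last £106.30); total interest £1,591.62.
Payments saved = 51 − 27 = 24.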